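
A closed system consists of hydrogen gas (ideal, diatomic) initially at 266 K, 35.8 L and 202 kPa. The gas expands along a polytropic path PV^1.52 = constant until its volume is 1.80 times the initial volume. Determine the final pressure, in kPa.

Polytropic n=1.52: T₂ = T₁(V₁/V₂)^(n−1) = 266×(0.556)^0.52 = 196 K; P₂ = P₁(V₁/V₂)^n = 82.7 kPa.

82.7 kPa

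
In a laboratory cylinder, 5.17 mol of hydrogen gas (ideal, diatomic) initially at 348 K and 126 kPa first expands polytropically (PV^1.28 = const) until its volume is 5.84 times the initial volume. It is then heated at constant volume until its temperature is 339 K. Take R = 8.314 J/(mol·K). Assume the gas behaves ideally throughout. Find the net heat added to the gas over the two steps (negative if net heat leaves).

V₁ = nRT₁/P₁ = 5.17×8.314×348/126 = 119 L.
Step 1 — Polytropic n=1.28: T₂ = T₁(V₁/V₂)^(n−1) = 348×(0.171)^0.28 = 212 K; P₂ = P₁(V₁/V₂)^n = 13.2 kPa.
W = (P₁V₁−P₂V₂)/(n−1) = (126×119−13.2×693)/0.28 = 20800 J.
ΔU = nCvΔT = 5.17×20.8×(212−348) = -14600 J.
Q = ΔU + W = 6250 J.
State after step 1: P = 13.2 kPa, V = 693 L, T = 212 K.
Step 2 — Isochoric: V stays 693 L; P/T = const ⇒ T₂ = 339 K, P₂ = 21.0 kPa.
W = 0 (no volume change).
ΔU = nCvΔT = 5.17×20.8×(339−212) = 13600 J.
Q = ΔU = 13600 J.
Net over both steps: W = 20800 J, Q = 19900 J, ΔU = -967 J.

19900 J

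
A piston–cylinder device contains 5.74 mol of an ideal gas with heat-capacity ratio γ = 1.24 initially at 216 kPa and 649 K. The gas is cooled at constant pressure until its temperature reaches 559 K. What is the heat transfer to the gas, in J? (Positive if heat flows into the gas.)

V₁ = nRT₁/P₁ = 5.74×8.314×649/216 = 143 L.
Isobaric: P stays 216 kPa; V/T = const ⇒ T₂ = 559 K, V₂ = 124 L.
W = PΔV = 216×(124−143) kPa·L = -4300 J.
ΔU = nCvΔT = 5.74×34.6×(559−649) = -17900 J.
Q = ΔU + W = nCpΔT = -22200 J.

-22200 J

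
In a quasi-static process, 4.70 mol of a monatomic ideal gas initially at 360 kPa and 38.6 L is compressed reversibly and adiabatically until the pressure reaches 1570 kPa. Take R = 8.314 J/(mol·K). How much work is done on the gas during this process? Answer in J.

16700 J

T₁ = P₁V₁/(nR) = 360×38.6/(4.70×8.314) = 356 K.
Adiabatic: T₂/T₁ = (P₂/P₁)^((γ−1)/γ) ⇒ T₂ = 356×(4.36)^0.400 = 641 K; V₂ = 16.0 L.
ΔU = nCvΔT = 4.70×12.5×(641−356) = 16700 J.
Q = 0 for an adiabatic process, so W = −ΔU = -16700 J.
Work done on the gas = −W_by = 16700 J.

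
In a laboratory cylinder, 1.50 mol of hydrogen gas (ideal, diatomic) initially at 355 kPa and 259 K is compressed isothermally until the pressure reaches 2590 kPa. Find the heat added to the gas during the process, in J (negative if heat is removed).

V₁ = nRT₁/P₁ = 1.50×8.314×259/355 = 9.10 L.
Isothermal: T stays 259 K; PV = const ⇒ V₂ = 1.25 L, P₂ = 2590 kPa.
ΔU = 0 (ideal gas, T constant).
W = nRT ln(V₂/V₁) = 1.50×8.314×259×ln(0.137) = -6420 J.
Q = ΔU + W = -6420 J.

-6420 J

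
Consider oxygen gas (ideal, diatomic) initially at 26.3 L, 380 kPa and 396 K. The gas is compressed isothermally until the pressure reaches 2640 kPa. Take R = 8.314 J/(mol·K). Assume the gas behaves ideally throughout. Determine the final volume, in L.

Isothermal: T stays 396 K; PV = const ⇒ V₂ = 3.79 L, P₂ = 2640 kPa.

3.79 L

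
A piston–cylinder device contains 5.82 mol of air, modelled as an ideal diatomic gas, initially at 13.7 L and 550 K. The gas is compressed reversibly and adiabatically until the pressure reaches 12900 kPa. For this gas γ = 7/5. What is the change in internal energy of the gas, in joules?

P₁ = nRT₁/V₁ = 5.82×8.314×550/13.7 = 1940 kPa.
Adiabatic: T₂/T₁ = (P₂/P₁)^((γ−1)/γ) ⇒ T₂ = 550×(6.64)^0.286 = 945 K; V₂ = 3.54 L.
For an ideal gas ΔU = nCvΔT with Cv = (5/2)R = 20.8 J/(mol·K).
ΔU = 5.82×20.8×(945−550) = 47700 J.

47700 J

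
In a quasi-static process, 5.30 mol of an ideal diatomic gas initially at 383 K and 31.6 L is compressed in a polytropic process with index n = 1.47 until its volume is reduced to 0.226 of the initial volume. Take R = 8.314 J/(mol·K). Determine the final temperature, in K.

P₁ = nRT₁/V₁ = 5.30×8.314×383/31.6 = 534 kPa.
Polytropic n=1.47: T₂ = T₁(V₁/V₂)^(n−1) = 383×(4.42)^0.47 = 770 K; P₂ = P₁(V₁/V₂)^n = 4750 kPa.

770 K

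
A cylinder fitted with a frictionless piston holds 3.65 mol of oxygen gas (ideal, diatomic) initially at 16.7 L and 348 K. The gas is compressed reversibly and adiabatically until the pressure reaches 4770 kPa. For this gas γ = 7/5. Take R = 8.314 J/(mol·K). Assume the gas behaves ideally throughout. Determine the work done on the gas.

20600 J

P₁ = nRT₁/V₁ = 3.65×8.314×348/16.7 = 632 kPa.
Adiabatic: T₂/T₁ = (P₂/P₁)^((γ−1)/γ) ⇒ T₂ = 348×(7.54)^0.286 = 620 K; V₂ = 3.94 L.
ΔU = nCvΔT = 3.65×20.8×(620−348) = 20600 J.
Q = 0 for an adiabatic process, so W = −ΔU = -20600 J.
Work done on the gas = −W_by = 20600 J.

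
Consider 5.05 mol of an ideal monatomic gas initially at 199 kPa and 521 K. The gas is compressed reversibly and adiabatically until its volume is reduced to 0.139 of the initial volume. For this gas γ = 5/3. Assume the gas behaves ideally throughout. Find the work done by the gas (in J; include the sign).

V₁ = nRT₁/P₁ = 5.05×8.314×521/199 = 110 L.
Adiabatic: TV^(γ−1) = const ⇒ T₂ = 521×(7.19)^0.667 = 1940 K; PV^γ = const ⇒ P₂ = 5340 kPa.
ΔU = nCvΔT = 5.05×12.5×(1940−521) = 89500 J.
Q = 0 for an adiabatic process, so W = −ΔU = -89500 J.

-89500 J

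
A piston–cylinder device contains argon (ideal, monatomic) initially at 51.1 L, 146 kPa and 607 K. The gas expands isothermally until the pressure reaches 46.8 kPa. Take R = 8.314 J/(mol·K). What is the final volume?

159 L

Isothermal: T stays 607 K; PV = const ⇒ V₂ = 159 L, P₂ = 46.8 kPa.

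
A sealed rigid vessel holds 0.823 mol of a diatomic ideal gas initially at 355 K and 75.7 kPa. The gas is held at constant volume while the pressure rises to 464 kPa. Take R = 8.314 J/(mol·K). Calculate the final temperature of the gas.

2180 K

V₁ = nRT₁/P₁ = 0.823×8.314×355/75.7 = 32.1 L.
Isochoric: V stays 32.1 L; P/T = const ⇒ T₂ = 2180 K, P₂ = 464 kPa.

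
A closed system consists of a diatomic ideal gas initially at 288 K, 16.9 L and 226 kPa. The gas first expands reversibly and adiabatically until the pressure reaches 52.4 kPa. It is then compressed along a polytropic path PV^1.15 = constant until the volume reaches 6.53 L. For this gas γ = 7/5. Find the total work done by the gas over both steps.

-2590 J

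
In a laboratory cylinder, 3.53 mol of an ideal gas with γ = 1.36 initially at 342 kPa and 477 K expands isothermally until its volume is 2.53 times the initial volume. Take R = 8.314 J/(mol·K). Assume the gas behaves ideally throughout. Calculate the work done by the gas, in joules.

V₁ = nRT₁/P₁ = 3.53×8.314×477/342 = 40.9 L.
Isothermal: T stays 477 K; PV = const ⇒ V₂ = 104 L, P₂ = 135 kPa.
W = nRT ln(V₂/V₁) = 3.53×8.314×477×ln(2.53) = 13000 J.

13000 J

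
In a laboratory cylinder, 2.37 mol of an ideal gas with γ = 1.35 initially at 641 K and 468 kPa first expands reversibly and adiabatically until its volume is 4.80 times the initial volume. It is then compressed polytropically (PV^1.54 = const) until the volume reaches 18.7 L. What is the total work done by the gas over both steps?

-9660 J

V₁ = nRT₁/P₁ = 2.37×8.314×641/468 = 27.0 L.
Step 1 — Adiabatic: TV^(γ−1) = const ⇒ T₂ = 641×(0.208)^0.350 = 370 K; PV^γ = const ⇒ P₂ = 56.3 kPa.
ΔU = nCvΔT = 2.37×23.8×(370−641) = -15200 J.
Q = 0 for an adiabatic process, so W = −ΔU = 15200 J.
State after step 1: P = 56.3 kPa, V = 130 L, T = 370 K.
Step 2 — Polytropic n=1.54: T₂ = T₁(V₁/V₂)^(n−1) = 370×(6.93)^0.54 = 1050 K; P₂ = P₁(V₁/V₂)^n = 1110 kPa.
W = (P₁V₁−P₂V₂)/(n−1) = (56.3×130−1110×18.7)/0.54 = -24900 J.
ΔU = nCvΔT = 2.37×23.8×(1050−370) = 38400 J.
Q = ΔU + W = 13500 J.
Net over both steps: W = -9660 J, Q = 13500 J, ΔU = 23200 J.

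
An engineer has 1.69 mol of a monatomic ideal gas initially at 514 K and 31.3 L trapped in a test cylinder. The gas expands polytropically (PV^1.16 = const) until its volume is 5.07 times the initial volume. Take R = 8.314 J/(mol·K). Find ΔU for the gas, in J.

-2480 J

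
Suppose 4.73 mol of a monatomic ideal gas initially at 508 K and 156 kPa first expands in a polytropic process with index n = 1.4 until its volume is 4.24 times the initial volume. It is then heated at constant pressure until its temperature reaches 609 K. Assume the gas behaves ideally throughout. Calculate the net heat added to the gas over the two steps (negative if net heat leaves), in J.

40600 J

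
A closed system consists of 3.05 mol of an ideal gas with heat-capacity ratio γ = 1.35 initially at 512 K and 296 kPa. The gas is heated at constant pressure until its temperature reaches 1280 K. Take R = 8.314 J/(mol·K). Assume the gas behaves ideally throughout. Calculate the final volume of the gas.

V₁ = nRT₁/P₁ = 3.05×8.314×512/296 = 43.9 L.
Isobaric: P stays 296 kPa; V/T = const ⇒ T₂ = 1280 K, V₂ = 110 L.

110 L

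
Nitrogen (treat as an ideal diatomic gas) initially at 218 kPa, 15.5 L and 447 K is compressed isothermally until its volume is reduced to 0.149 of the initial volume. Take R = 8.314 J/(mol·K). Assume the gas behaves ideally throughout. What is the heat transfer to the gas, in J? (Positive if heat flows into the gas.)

n = P₁V₁/(RT₁) = 218×15.5/(8.314×447) = 0.909 mol.
Isothermal: T stays 447 K; PV = const ⇒ V₂ = 2.31 L, P₂ = 1460 kPa.
ΔU = 0 (ideal gas, T constant).
W = nRT ln(V₂/V₁) = 0.909×8.314×447×ln(0.149) = -6430 J.
Q = ΔU + W = -6430 J.

-6430 J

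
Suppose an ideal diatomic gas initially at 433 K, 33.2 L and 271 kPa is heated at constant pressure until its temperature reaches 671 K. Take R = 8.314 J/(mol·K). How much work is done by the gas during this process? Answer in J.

4950 J

n = P₁V₁/(RT₁) = 271×33.2/(8.314×433) = 2.50 mol.
Isobaric: P stays 271 kPa; V/T = const ⇒ T₂ = 671 K, V₂ = 51.4 L.
W = PΔV = 271×(51.4−33.2) kPa·L = 4950 J.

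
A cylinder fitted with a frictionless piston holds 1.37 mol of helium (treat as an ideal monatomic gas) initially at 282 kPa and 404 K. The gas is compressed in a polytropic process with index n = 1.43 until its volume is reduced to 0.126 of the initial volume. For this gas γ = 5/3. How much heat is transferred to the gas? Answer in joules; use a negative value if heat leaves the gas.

V₁ = nRT₁/P₁ = 1.37×8.314×404/282 = 16.3 L.
Polytropic n=1.43: T₂ = T₁(V₁/V₂)^(n−1) = 404×(7.94)^0.43 = 985 K; P₂ = P₁(V₁/V₂)^n = 5450 kPa.
W = (P₁V₁−P₂V₂)/(n−1) = (282×16.3−5450×2.06)/0.43 = -15400 J.
ΔU = nCvΔT = 1.37×12.5×(985−404) = 9920 J.
Q = ΔU + W = -5460 J.

-5460 J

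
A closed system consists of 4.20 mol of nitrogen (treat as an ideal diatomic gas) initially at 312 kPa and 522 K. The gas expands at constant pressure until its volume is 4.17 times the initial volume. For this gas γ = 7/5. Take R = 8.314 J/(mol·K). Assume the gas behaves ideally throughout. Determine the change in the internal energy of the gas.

144000 J

V₁ = nRT₁/P₁ = 4.20×8.314×522/312 = 58.4 L.
Isobaric: P stays 312 kPa; V/T = const ⇒ T₂ = 2180 K, V₂ = 244 L.
For an ideal gas ΔU = nCvΔT with Cv = (5/2)R = 20.8 J/(mol·K).
ΔU = 4.20×20.8×(2180−522) = 144000 J.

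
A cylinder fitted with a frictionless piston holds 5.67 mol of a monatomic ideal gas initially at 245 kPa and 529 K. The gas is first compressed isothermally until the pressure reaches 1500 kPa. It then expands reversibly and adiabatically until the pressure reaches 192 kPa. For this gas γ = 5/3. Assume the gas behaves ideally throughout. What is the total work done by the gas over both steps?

-24200 J

V₁ = nRT₁/P₁ = 5.67×8.314×529/245 = 102 L.
Step 1 — Isothermal: T stays 529 K; PV = const ⇒ V₂ = 16.6 L, P₂ = 1500 kPa.
ΔU = 0 (ideal gas, T constant).
W = nRT ln(V₂/V₁) = 5.67×8.314×529×ln(0.163) = -45200 J.
Q = ΔU + W = -45200 J.
State after step 1: P = 1500 kPa, V = 16.6 L, T = 529 K.
Step 2 — Adiabatic: T₂/T₁ = (P₂/P₁)^((γ−1)/γ) ⇒ T₂ = 529×(0.128)^0.400 = 232 K; V₂ = 57.1 L.
ΔU = nCvΔT = 5.67×12.5×(232−529) = -21000 J.
Q = 0 for an adiabatic process, so W = −ΔU = 21000 J.
Net over both steps: W = -24200 J, Q = -45200 J, ΔU = -21000 J.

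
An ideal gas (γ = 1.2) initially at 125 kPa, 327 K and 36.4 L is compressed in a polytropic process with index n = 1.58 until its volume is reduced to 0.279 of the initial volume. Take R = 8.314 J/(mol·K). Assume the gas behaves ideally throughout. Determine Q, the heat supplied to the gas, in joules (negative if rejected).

n = P₁V₁/(RT₁) = 125×36.4/(8.314×327) = 1.67 mol.
Polytropic n=1.58: T₂ = T₁(V₁/V₂)^(n−1) = 327×(3.58)^0.58 = 686 K; P₂ = P₁(V₁/V₂)^n = 939 kPa.
W = (P₁V₁−P₂V₂)/(n−1) = (125×36.4−939×10.2)/0.58 = -8600 J.
ΔU = nCvΔT = 1.67×41.6×(686−327) = 25000 J.
Q = ΔU + W = 16300 J.

16300 J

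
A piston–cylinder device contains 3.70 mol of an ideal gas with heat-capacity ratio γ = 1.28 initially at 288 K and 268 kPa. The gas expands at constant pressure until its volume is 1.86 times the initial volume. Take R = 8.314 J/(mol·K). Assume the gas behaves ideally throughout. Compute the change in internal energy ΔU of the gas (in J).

V₁ = nRT₁/P₁ = 3.70×8.314×288/268 = 33.1 L.
Isobaric: P stays 268 kPa; V/T = const ⇒ T₂ = 536 K, V₂ = 61.5 L.
For an ideal gas ΔU = nCvΔT with Cv = R/(γ−1) = 29.7 J/(mol·K).
ΔU = 3.70×29.7×(536−288) = 27200 J.

27200 J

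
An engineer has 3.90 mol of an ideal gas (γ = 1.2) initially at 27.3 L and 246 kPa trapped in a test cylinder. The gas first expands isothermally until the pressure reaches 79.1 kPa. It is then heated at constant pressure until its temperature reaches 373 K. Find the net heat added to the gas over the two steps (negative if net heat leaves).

39900 J

T₁ = P₁V₁/(nR) = 246×27.3/(3.90×8.314) = 207 K.
Step 1 — Isothermal: T stays 207 K; PV = const ⇒ V₂ = 84.9 L, P₂ = 79.1 kPa.
ΔU = 0 (ideal gas, T constant).
W = nRT ln(V₂/V₁) = 3.90×8.314×207×ln(3.11) = 7620 J.
Q = ΔU + W = 7620 J.
State after step 1: P = 79.1 kPa, V = 84.9 L, T = 207 K.
Step 2 — Isobaric: P stays 79.1 kPa; V/T = const ⇒ T₂ = 373 K, V₂ = 153 L.
W = PΔV = 79.1×(153−84.9) kPa·L = 5380 J.
ΔU = nCvΔT = 3.90×41.6×(373−207) = 26900 J.
Q = ΔU + W = nCpΔT = 32300 J.
Net over both steps: W = 13000 J, Q = 39900 J, ΔU = 26900 J.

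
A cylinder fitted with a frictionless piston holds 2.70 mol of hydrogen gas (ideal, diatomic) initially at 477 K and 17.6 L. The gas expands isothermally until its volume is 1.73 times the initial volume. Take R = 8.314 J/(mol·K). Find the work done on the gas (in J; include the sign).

-5870 J

P₁ = nRT₁/V₁ = 2.70×8.314×477/17.6 = 608 kPa.
Isothermal: T stays 477 K; PV = const ⇒ V₂ = 30.4 L, P₂ = 352 kPa.
W = nRT ln(V₂/V₁) = 2.70×8.314×477×ln(1.73) = 5870 J.
Work done on the gas = −W_by = -5870 J.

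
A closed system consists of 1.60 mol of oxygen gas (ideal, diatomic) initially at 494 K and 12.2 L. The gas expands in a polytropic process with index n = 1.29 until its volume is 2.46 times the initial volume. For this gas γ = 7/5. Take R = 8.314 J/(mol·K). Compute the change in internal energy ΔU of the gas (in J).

P₁ = nRT₁/V₁ = 1.60×8.314×494/12.2 = 539 kPa.
Polytropic n=1.29: T₂ = T₁(V₁/V₂)^(n−1) = 494×(0.407)^0.29 = 381 K; P₂ = P₁(V₁/V₂)^n = 169 kPa.
For an ideal gas ΔU = nCvΔT with Cv = (5/2)R = 20.8 J/(mol·K).
ΔU = 1.60×20.8×(381−494) = -3770 J.

-3770 J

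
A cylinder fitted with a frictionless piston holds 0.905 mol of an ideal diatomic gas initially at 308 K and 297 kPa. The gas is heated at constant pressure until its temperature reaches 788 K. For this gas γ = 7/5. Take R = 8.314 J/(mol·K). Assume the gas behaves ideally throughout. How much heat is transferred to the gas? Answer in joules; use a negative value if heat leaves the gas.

V₁ = nRT₁/P₁ = 0.905×8.314×308/297 = 7.80 L.
Isobaric: P stays 297 kPa; V/T = const ⇒ T₂ = 788 K, V₂ = 20.0 L.
W = PΔV = 297×(20.0−7.80) kPa·L = 3610 J.
ΔU = nCvΔT = 0.905×20.8×(788−308) = 9030 J.
Q = ΔU + W = nCpΔT = 12600 J.

12600 J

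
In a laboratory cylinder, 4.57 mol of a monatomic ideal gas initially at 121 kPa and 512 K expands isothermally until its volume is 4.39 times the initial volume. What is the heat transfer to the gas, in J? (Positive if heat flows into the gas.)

28800 J

V₁ = nRT₁/P₁ = 4.57×8.314×512/121 = 161 L.
Isothermal: T stays 512 K; PV = const ⇒ V₂ = 706 L, P₂ = 27.6 kPa.
ΔU = 0 (ideal gas, T constant).
W = nRT ln(V₂/V₁) = 4.57×8.314×512×ln(4.39) = 28800 J.
Q = ΔU + W = 28800 J.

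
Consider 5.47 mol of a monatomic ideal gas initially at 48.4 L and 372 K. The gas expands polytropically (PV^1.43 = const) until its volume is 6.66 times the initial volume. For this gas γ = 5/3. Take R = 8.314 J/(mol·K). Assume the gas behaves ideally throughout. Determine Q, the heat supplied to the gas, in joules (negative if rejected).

7790 J

P₁ = nRT₁/V₁ = 5.47×8.314×372/48.4 = 350 kPa.
Polytropic n=1.43: T₂ = T₁(V₁/V₂)^(n−1) = 372×(0.150)^0.43 = 165 K; P₂ = P₁(V₁/V₂)^n = 23.2 kPa.
W = (P₁V₁−P₂V₂)/(n−1) = (350×48.4−23.2×322)/0.43 = 21900 J.
ΔU = nCvΔT = 5.47×12.5×(165−372) = -14100 J.
Q = ΔU + W = 7790 J.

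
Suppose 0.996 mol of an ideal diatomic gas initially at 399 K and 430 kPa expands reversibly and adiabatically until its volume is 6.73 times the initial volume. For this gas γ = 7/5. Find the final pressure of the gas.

29.8 kPa

V₁ = nRT₁/P₁ = 0.996×8.314×399/430 = 7.68 L.
Adiabatic: TV^(γ−1) = const ⇒ T₂ = 399×(0.149)^0.400 = 186 K; PV^γ = const ⇒ P₂ = 29.8 kPa.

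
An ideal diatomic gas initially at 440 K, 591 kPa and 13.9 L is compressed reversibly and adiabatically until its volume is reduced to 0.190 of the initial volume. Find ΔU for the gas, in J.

n = P₁V₁/(RT₁) = 591×13.9/(8.314×440) = 2.25 mol.
Adiabatic: TV^(γ−1) = const ⇒ T₂ = 440×(5.26)^0.400 = 855 K; PV^γ = const ⇒ P₂ = 6040 kPa.
For an ideal gas ΔU = nCvΔT with Cv = (5/2)R = 20.8 J/(mol·K).
ΔU = 2.25×20.8×(855−440) = 19400 J.

19400 J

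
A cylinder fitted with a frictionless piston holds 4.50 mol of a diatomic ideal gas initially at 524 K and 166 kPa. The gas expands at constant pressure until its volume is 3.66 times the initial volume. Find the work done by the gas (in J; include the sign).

V₁ = nRT₁/P₁ = 4.50×8.314×524/166 = 118 L.
Isobaric: P stays 166 kPa; V/T = const ⇒ T₂ = 1920 K, V₂ = 432 L.
W = PΔV = 166×(432−118) kPa·L = 52100 J.

52100 J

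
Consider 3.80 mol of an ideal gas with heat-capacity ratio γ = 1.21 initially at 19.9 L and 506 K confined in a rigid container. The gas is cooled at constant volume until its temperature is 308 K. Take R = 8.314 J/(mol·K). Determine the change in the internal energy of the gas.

P₁ = nRT₁/V₁ = 3.80×8.314×506/19.9 = 803 kPa.
Isochoric: V stays 19.9 L; P/T = const ⇒ T₂ = 308 K, P₂ = 489 kPa.
For an ideal gas ΔU = nCvΔT with Cv = R/(γ−1) = 39.6 J/(mol·K).
ΔU = 3.80×39.6×(308−506) = -29800 J.

-29800 J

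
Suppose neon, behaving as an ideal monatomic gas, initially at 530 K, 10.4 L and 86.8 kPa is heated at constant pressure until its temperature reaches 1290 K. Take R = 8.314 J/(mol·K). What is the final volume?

25.3 L

Isobaric: P stays 86.8 kPa; V/T = const ⇒ T₂ = 1290 K, V₂ = 25.3 L.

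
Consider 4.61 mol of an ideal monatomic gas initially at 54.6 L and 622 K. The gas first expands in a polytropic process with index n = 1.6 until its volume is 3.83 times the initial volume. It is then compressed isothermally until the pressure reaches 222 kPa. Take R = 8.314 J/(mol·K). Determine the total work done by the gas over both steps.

P₁ = nRT₁/V₁ = 4.61×8.314×622/54.6 = 437 kPa.
Step 1 — Polytropic n=1.6: T₂ = T₁(V₁/V₂)^(n−1) = 622×(0.261)^0.60 = 278 K; P₂ = P₁(V₁/V₂)^n = 50.9 kPa.
W = (P₁V₁−P₂V₂)/(n−1) = (437×54.6−50.9×209)/0.60 = 22000 J.
ΔU = nCvΔT = 4.61×12.5×(278−622) = -19800 J.
Q = ΔU + W = 2200 J.
State after step 1: P = 50.9 kPa, V = 209 L, T = 278 K.
Step 2 — Isothermal: T stays 278 K; PV = const ⇒ V₂ = 48.0 L, P₂ = 222 kPa.
ΔU = 0 (ideal gas, T constant).
W = nRT ln(V₂/V₁) = 4.61×8.314×278×ln(0.229) = -15700 J.
Q = ΔU + W = -15700 J.
Net over both steps: W = 6300 J, Q = -13500 J, ΔU = -19800 J.

6300 J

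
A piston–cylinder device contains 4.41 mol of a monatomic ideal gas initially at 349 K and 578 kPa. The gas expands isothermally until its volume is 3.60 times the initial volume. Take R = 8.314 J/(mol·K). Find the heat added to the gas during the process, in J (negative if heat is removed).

V₁ = nRT₁/P₁ = 4.41×8.314×349/578 = 22.1 L.
Isothermal: T stays 349 K; PV = const ⇒ V₂ = 79.7 L, P₂ = 161 kPa.
ΔU = 0 (ideal gas, T constant).
W = nRT ln(V₂/V₁) = 4.41×8.314×349×ln(3.60) = 16400 J.
Q = ΔU + W = 16400 J.

16400 J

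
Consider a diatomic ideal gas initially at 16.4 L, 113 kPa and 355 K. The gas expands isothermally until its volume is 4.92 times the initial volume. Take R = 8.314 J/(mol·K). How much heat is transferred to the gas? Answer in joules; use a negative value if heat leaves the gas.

n = P₁V₁/(RT₁) = 113×16.4/(8.314×355) = 0.628 mol.
Isothermal: T stays 355 K; PV = const ⇒ V₂ = 80.7 L, P₂ = 23.0 kPa.
ΔU = 0 (ideal gas, T constant).
W = nRT ln(V₂/V₁) = 0.628×8.314×355×ln(4.92) = 2950 J.
Q = ΔU + W = 2950 J.

2950 J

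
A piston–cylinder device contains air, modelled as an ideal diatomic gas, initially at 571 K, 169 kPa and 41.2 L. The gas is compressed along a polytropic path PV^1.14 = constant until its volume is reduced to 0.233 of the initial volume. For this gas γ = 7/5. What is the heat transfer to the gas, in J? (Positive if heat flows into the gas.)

n = P₁V₁/(RT₁) = 169×41.2/(8.314×571) = 1.47 mol.
Polytropic n=1.14: T₂ = T₁(V₁/V₂)^(n−1) = 571×(4.29)^0.14 = 700 K; P₂ = P₁(V₁/V₂)^n = 889 kPa.
W = (P₁V₁−P₂V₂)/(n−1) = (169×41.2−889×9.60)/0.14 = -11300 J.
ΔU = nCvΔT = 1.47×20.8×(700−571) = 3940 J.
Q = ΔU + W = -7310 J.

-7310 J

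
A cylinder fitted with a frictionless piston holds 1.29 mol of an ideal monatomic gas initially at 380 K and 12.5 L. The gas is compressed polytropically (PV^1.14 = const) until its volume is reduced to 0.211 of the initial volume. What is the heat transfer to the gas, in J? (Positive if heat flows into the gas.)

-5600 J

P₁ = nRT₁/V₁ = 1.29×8.314×380/12.5 = 326 kPa.
Polytropic n=1.14: T₂ = T₁(V₁/V₂)^(n−1) = 380×(4.74)^0.14 = 472 K; P₂ = P₁(V₁/V₂)^n = 1920 kPa.
W = (P₁V₁−P₂V₂)/(n−1) = (326×12.5−1920×2.64)/0.14 = -7080 J.
ΔU = nCvΔT = 1.29×12.5×(472−380) = 1490 J.
Q = ΔU + W = -5600 J.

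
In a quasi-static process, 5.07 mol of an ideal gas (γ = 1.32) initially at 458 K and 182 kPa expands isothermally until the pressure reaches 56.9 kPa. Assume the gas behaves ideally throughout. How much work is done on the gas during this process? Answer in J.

-22400 J

V₁ = nRT₁/P₁ = 5.07×8.314×458/182 = 106 L.
Isothermal: T stays 458 K; PV = const ⇒ V₂ = 339 L, P₂ = 56.9 kPa.
W = nRT ln(V₂/V₁) = 5.07×8.314×458×ln(3.20) = 22400 J.
Work done on the gas = −W_by = -22400 J.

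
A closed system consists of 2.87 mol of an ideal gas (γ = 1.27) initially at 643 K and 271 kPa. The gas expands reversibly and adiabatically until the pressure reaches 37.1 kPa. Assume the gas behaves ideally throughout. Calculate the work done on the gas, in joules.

-19600 J

V₁ = nRT₁/P₁ = 2.87×8.314×643/271 = 56.6 L.
Adiabatic: T₂/T₁ = (P₂/P₁)^((γ−1)/γ) ⇒ T₂ = 643×(0.137)^0.213 = 421 K; V₂ = 271 L.
ΔU = nCvΔT = 2.87×30.8×(421−643) = -19600 J.
Q = 0 for an adiabatic process, so W = −ΔU = 19600 J.
Work done on the gas = −W_by = -19600 J.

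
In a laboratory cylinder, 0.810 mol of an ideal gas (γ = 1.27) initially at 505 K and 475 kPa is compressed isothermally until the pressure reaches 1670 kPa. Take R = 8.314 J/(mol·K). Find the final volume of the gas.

V₁ = nRT₁/P₁ = 0.810×8.314×505/475 = 7.16 L.
Isothermal: T stays 505 K; PV = const ⇒ V₂ = 2.04 L, P₂ = 1670 kPa.

2.04 L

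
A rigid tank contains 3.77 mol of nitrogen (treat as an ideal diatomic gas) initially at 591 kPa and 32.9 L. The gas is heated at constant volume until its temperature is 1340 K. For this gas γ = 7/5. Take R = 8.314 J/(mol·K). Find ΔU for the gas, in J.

56400 J

T₁ = P₁V₁/(nR) = 591×32.9/(3.77×8.314) = 620 K.
Isochoric: V stays 32.9 L; P/T = const ⇒ T₂ = 1340 K, P₂ = 1280 kPa.
For an ideal gas ΔU = nCvΔT with Cv = (5/2)R = 20.8 J/(mol·K).
ΔU = 3.77×20.8×(1340−620) = 56400 J.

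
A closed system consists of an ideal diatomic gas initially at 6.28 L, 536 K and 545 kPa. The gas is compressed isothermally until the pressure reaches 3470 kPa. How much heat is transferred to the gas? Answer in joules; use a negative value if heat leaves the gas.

-6340 J

n = P₁V₁/(RT₁) = 545×6.28/(8.314×536) = 0.768 mol.
Isothermal: T stays 536 K; PV = const ⇒ V₂ = 0.986 L, P₂ = 3470 kPa.
ΔU = 0 (ideal gas, T constant).
W = nRT ln(V₂/V₁) = 0.768×8.314×536×ln(0.157) = -6340 J.
Q = ΔU + W = -6340 J.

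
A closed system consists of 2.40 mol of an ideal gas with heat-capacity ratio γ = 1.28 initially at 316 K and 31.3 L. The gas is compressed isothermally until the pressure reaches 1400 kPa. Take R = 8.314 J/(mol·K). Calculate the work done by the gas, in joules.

P₁ = nRT₁/V₁ = 2.40×8.314×316/31.3 = 201 kPa.
Isothermal: T stays 316 K; PV = const ⇒ V₂ = 4.50 L, P₂ = 1400 kPa.
W = nRT ln(V₂/V₁) = 2.40×8.314×316×ln(0.144) = -12200 J.

-12200 J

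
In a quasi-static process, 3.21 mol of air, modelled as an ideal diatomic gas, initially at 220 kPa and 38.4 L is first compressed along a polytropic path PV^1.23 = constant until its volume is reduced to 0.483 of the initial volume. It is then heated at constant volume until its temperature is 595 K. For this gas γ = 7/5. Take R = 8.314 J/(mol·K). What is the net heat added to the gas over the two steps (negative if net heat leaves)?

T₁ = P₁V₁/(nR) = 220×38.4/(3.21×8.314) = 317 K.
Step 1 — Polytropic n=1.23: T₂ = T₁(V₁/V₂)^(n−1) = 317×(2.07)^0.23 = 374 K; P₂ = P₁(V₁/V₂)^n = 538 kPa.
W = (P₁V₁−P₂V₂)/(n−1) = (220×38.4−538×18.5)/0.23 = -6690 J.
ΔU = nCvΔT = 3.21×20.8×(374−317) = 3850 J.
Q = ΔU + W = -2840 J.
State after step 1: P = 538 kPa, V = 18.5 L, T = 374 K.
Step 2 — Isochoric: V stays 18.5 L; P/T = const ⇒ T₂ = 595 K, P₂ = 856 kPa.
W = 0 (no volume change).
ΔU = nCvΔT = 3.21×20.8×(595−374) = 14700 J.
Q = ΔU = 14700 J.
Net over both steps: W = -6690 J, Q = 11900 J, ΔU = 18600 J.

11900 J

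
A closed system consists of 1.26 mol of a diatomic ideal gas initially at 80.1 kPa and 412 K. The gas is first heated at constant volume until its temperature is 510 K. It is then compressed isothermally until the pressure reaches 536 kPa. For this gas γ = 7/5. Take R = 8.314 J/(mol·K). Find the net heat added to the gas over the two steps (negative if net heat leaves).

-6450 J

V₁ = nRT₁/P₁ = 1.26×8.314×412/80.1 = 53.9 L.
Step 1 — Isochoric: V stays 53.9 L; P/T = const ⇒ T₂ = 510 K, P₂ = 99.2 kPa.
W = 0 (no volume change).
ΔU = nCvΔT = 1.26×20.8×(510−412) = 2570 J.
Q = ΔU = 2570 J.
State after step 1: P = 99.2 kPa, V = 53.9 L, T = 510 K.
Step 2 — Isothermal: T stays 510 K; PV = const ⇒ V₂ = 9.97 L, P₂ = 536 kPa.
ΔU = 0 (ideal gas, T constant).
W = nRT ln(V₂/V₁) = 1.26×8.314×510×ln(0.185) = -9020 J.
Q = ΔU + W = -9020 J.
Net over both steps: W = -9020 J, Q = -6450 J, ΔU = 2570 J.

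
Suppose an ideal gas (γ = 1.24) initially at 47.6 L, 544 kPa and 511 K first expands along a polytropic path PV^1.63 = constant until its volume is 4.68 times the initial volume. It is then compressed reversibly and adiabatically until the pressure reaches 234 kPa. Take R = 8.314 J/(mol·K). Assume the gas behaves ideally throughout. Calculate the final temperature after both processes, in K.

n = P₁V₁/(RT₁) = 544×47.6/(8.314×511) = 6.10 mol.
Step 1 — Polytropic n=1.63: T₂ = T₁(V₁/V₂)^(n−1) = 511×(0.214)^0.63 = 193 K; P₂ = P₁(V₁/V₂)^n = 44.0 kPa.
W = (P₁V₁−P₂V₂)/(n−1) = (544×47.6−44.0×223)/0.63 = 25600 J.
ΔU = nCvΔT = 6.10×34.6×(193−511) = -67100 J.
Q = ΔU + W = -41500 J.
State after step 1: P = 44.0 kPa, V = 223 L, T = 193 K.
Step 2 — Adiabatic: T₂/T₁ = (P₂/P₁)^((γ−1)/γ) ⇒ T₂ = 193×(5.32)^0.194 = 267 K; V₂ = 57.8 L.
ΔU = nCvΔT = 6.10×34.6×(267−193) = 15600 J.
Q = 0 for an adiabatic process, so W = −ΔU = -15600 J.
Net over both steps: W = 9960 J, Q = -41500 J, ΔU = -51500 J.

267 K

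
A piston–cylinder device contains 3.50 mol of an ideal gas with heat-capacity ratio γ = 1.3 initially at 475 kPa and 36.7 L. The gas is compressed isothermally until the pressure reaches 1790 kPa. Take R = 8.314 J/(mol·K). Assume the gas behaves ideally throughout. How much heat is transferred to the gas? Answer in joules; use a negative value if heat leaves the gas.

-23100 J

T₁ = P₁V₁/(nR) = 475×36.7/(3.50×8.314) = 599 K.
Isothermal: T stays 599 K; PV = const ⇒ V₂ = 9.74 L, P₂ = 1790 kPa.
ΔU = 0 (ideal gas, T constant).
W = nRT ln(V₂/V₁) = 3.50×8.314×599×ln(0.265) = -23100 J.
Q = ΔU + W = -23100 J.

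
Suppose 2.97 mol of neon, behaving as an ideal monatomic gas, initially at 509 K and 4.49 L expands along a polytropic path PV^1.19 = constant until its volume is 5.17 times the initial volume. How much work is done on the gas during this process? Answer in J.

P₁ = nRT₁/V₁ = 2.97×8.314×509/4.49 = 2800 kPa.
Polytropic n=1.19: T₂ = T₁(V₁/V₂)^(n−1) = 509×(0.193)^0.19 = 373 K; P₂ = P₁(V₁/V₂)^n = 396 kPa.
W = (P₁V₁−P₂V₂)/(n−1) = (2800×4.49−396×23.2)/0.19 = 17700 J.
Work done on the gas = −W_by = -17700 J.

-17700 J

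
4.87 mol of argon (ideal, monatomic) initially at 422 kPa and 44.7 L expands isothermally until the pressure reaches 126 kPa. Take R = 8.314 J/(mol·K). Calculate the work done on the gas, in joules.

-22800 J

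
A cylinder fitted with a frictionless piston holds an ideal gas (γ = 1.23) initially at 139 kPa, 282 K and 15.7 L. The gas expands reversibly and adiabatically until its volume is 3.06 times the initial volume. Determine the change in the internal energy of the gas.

n = P₁V₁/(RT₁) = 139×15.7/(8.314×282) = 0.931 mol.
Adiabatic: TV^(γ−1) = const ⇒ T₂ = 282×(0.327)^0.230 = 218 K; PV^γ = const ⇒ P₂ = 35.1 kPa.
For an ideal gas ΔU = nCvΔT with Cv = R/(γ−1) = 36.1 J/(mol·K).
ΔU = 0.931×36.1×(218−282) = -2150 J.

-2150 J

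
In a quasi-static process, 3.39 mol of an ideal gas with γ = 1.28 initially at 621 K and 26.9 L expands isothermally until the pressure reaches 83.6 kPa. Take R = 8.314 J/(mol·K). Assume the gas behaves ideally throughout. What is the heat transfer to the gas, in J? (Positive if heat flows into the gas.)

35900 J

P₁ = nRT₁/V₁ = 3.39×8.314×621/26.9 = 651 kPa.
Isothermal: T stays 621 K; PV = const ⇒ V₂ = 209 L, P₂ = 83.6 kPa.
ΔU = 0 (ideal gas, T constant).
W = nRT ln(V₂/V₁) = 3.39×8.314×621×ln(7.78) = 35900 J.
Q = ΔU + W = 35900 J.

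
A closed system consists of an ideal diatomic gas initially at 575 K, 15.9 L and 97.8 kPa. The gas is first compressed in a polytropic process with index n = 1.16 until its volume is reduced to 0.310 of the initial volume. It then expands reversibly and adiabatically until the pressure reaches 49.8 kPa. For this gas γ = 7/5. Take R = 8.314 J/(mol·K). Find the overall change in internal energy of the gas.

n = P₁V₁/(RT₁) = 97.8×15.9/(8.314×575) = 0.325 mol.
Step 1 — Polytropic n=1.16: T₂ = T₁(V₁/V₂)^(n−1) = 575×(3.23)^0.16 = 694 K; P₂ = P₁(V₁/V₂)^n = 381 kPa.
W = (P₁V₁−P₂V₂)/(n−1) = (97.8×15.9−381×4.93)/0.16 = -2000 J.
ΔU = nCvΔT = 0.325×20.8×(694−575) = 801 J.
Q = ΔU + W = -1200 J.
State after step 1: P = 381 kPa, V = 4.93 L, T = 694 K.
Step 2 — Adiabatic: T₂/T₁ = (P₂/P₁)^((γ−1)/γ) ⇒ T₂ = 694×(0.131)^0.286 = 388 K; V₂ = 21.1 L.
ΔU = nCvΔT = 0.325×20.8×(388−694) = -2070 J.
Q = 0 for an adiabatic process, so W = −ΔU = 2070 J.
Net over both steps: W = 63.1 J, Q = -1200 J, ΔU = -1260 J.

-1260 J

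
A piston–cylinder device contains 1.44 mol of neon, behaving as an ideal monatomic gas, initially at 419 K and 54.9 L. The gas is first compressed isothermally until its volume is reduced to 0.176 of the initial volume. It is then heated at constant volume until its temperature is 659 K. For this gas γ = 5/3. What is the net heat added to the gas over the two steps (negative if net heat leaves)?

P₁ = nRT₁/V₁ = 1.44×8.314×419/54.9 = 91.4 kPa.
Step 1 — Isothermal: T stays 419 K; PV = const ⇒ V₂ = 9.66 L, P₂ = 519 kPa.
ΔU = 0 (ideal gas, T constant).
W = nRT ln(V₂/V₁) = 1.44×8.314×419×ln(0.176) = -8710 J.
Q = ΔU + W = -8710 J.
State after step 1: P = 519 kPa, V = 9.66 L, T = 419 K.
Step 2 — Isochoric: V stays 9.66 L; P/T = const ⇒ T₂ = 659 K, P₂ = 817 kPa.
W = 0 (no volume change).
ΔU = nCvΔT = 1.44×12.5×(659−419) = 4310 J.
Q = ΔU = 4310 J.
Net over both steps: W = -8710 J, Q = -4400 J, ΔU = 4310 J.

-4400 J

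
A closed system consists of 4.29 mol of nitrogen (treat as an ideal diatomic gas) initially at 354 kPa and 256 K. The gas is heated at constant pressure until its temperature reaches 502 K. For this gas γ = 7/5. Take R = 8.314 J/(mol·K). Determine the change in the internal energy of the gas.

21900 J

V₁ = nRT₁/P₁ = 4.29×8.314×256/354 = 25.8 L.
Isobaric: P stays 354 kPa; V/T = const ⇒ T₂ = 502 K, V₂ = 50.6 L.
For an ideal gas ΔU = nCvΔT with Cv = (5/2)R = 20.8 J/(mol·K).
ΔU = 4.29×20.8×(502−256) = 21900 J.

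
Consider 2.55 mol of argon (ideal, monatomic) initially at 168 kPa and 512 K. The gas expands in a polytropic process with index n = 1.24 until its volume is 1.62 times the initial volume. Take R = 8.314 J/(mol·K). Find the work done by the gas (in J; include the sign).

V₁ = nRT₁/P₁ = 2.55×8.314×512/168 = 64.6 L.
Polytropic n=1.24: T₂ = T₁(V₁/V₂)^(n−1) = 512×(0.617)^0.24 = 456 K; P₂ = P₁(V₁/V₂)^n = 92.4 kPa.
W = (P₁V₁−P₂V₂)/(n−1) = (168×64.6−92.4×105)/0.24 = 4940 J.

4940 J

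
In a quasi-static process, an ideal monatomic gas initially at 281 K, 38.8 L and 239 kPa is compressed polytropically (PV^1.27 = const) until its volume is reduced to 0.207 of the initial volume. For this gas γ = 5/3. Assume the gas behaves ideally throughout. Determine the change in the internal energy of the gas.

7370 J

n = P₁V₁/(RT₁) = 239×38.8/(8.314×281) = 3.97 mol.
Polytropic n=1.27: T₂ = T₁(V₁/V₂)^(n−1) = 281×(4.83)^0.27 = 430 K; P₂ = P₁(V₁/V₂)^n = 1770 kPa.
For an ideal gas ΔU = nCvΔT with Cv = (3/2)R = 12.5 J/(mol·K).
ΔU = 3.97×12.5×(430−281) = 7370 J.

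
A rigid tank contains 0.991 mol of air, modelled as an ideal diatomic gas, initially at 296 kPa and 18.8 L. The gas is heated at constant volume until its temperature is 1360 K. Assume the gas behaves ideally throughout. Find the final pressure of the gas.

596 kPa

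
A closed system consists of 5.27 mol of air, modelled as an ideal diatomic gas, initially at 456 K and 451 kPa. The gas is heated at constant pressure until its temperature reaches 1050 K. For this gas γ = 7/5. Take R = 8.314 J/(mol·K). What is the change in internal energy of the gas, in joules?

V₁ = nRT₁/P₁ = 5.27×8.314×456/451 = 44.3 L.
Isobaric: P stays 451 kPa; V/T = const ⇒ T₂ = 1050 K, V₂ = 102 L.
For an ideal gas ΔU = nCvΔT with Cv = (5/2)R = 20.8 J/(mol·K).
ΔU = 5.27×20.8×(1050−456) = 65100 J.

65100 J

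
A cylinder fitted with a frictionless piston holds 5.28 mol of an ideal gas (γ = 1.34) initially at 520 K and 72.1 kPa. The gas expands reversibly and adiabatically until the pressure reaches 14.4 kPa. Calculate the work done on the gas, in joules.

V₁ = nRT₁/P₁ = 5.28×8.314×520/72.1 = 317 L.
Adiabatic: T₂/T₁ = (P₂/P₁)^((γ−1)/γ) ⇒ T₂ = 520×(0.200)^0.254 = 346 K; V₂ = 1050 L.
ΔU = nCvΔT = 5.28×24.5×(346−520) = -22500 J.
Q = 0 for an adiabatic process, so W = −ΔU = 22500 J.
Work done on the gas = −W_by = -22500 J.

-22500 J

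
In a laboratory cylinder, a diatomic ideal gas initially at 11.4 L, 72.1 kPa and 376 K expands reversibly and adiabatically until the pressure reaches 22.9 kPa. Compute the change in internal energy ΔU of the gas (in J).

n = P₁V₁/(RT₁) = 72.1×11.4/(8.314×376) = 0.263 mol.
Adiabatic: T₂/T₁ = (P₂/P₁)^((γ−1)/γ) ⇒ T₂ = 376×(0.318)^0.286 = 271 K; V₂ = 25.9 L.
For an ideal gas ΔU = nCvΔT with Cv = (5/2)R = 20.8 J/(mol·K).
ΔU = 0.263×20.8×(271−376) = -574 J.

-574 J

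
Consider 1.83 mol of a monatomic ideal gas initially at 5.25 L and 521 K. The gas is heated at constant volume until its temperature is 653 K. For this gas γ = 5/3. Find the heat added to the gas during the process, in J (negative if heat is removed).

3010 J

P₁ = nRT₁/V₁ = 1.83×8.314×521/5.25 = 1510 kPa.
Isochoric: V stays 5.25 L; P/T = const ⇒ T₂ = 653 K, P₂ = 1890 kPa.
W = 0 (no volume change).
ΔU = nCvΔT = 1.83×12.5×(653−521) = 3010 J.
Q = ΔU = 3010 J.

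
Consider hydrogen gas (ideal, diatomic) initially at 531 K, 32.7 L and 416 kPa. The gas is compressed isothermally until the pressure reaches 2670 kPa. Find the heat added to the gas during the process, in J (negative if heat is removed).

n = P₁V₁/(RT₁) = 416×32.7/(8.314×531) = 3.08 mol.
Isothermal: T stays 531 K; PV = const ⇒ V₂ = 5.09 L, P₂ = 2670 kPa.
ΔU = 0 (ideal gas, T constant).
W = nRT ln(V₂/V₁) = 3.08×8.314×531×ln(0.156) = -25300 J.
Q = ΔU + W = -25300 J.

-25300 J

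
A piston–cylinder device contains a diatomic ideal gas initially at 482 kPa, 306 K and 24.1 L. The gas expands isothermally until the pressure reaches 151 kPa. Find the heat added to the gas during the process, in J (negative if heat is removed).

13500 J

n = P₁V₁/(RT₁) = 482×24.1/(8.314×306) = 4.57 mol.
Isothermal: T stays 306 K; PV = const ⇒ V₂ = 76.9 L, P₂ = 151 kPa.
ΔU = 0 (ideal gas, T constant).
W = nRT ln(V₂/V₁) = 4.57×8.314×306×ln(3.19) = 13500 J.
Q = ΔU + W = 13500 J.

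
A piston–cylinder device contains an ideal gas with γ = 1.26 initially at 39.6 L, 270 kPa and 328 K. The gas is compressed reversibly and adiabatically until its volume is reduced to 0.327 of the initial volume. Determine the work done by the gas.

n = P₁V₁/(RT₁) = 270×39.6/(8.314×328) = 3.92 mol.
Adiabatic: TV^(γ−1) = const ⇒ T₂ = 328×(3.06)^0.260 = 439 K; PV^γ = const ⇒ P₂ = 1100 kPa.
ΔU = nCvΔT = 3.92×32.0×(439−328) = 13900 J.
Q = 0 for an adiabatic process, so W = −ΔU = -13900 J.

-13900 J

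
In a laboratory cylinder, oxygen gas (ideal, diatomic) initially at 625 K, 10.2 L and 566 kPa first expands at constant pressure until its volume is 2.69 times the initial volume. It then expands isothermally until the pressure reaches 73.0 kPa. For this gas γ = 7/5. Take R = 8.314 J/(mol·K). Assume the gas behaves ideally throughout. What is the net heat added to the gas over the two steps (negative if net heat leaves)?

66000 J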